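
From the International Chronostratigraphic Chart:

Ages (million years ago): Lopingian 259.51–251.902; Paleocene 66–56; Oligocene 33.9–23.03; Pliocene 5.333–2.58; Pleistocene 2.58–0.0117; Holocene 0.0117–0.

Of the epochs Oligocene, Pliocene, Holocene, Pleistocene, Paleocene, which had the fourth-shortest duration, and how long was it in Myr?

Paleocene, 10 million years

Start − end for each: Oligocene 33.9 − 23.03 = 10.87; Pliocene 5.333 − 2.58 = 2.753; Holocene 0.0117 − 0 = 0.0117; Pleistocene 2.58 − 0.0117 = 2.5683; Paleocene 66 − 56 = 10.
Ranking these from shortest: Holocene < Pleistocene < Pliocene < Paleocene < Oligocene.
Position 4 in that ranking is Paleocene, which lasted 10 Myr.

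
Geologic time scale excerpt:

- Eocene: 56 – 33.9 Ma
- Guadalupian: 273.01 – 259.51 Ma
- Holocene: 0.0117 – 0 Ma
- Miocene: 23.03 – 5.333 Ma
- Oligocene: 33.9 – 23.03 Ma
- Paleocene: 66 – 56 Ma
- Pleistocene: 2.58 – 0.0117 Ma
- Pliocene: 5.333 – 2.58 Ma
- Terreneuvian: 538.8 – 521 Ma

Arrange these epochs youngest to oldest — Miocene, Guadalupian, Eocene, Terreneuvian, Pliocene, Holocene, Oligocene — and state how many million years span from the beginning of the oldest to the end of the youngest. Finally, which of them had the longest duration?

From the excerpt: Miocene 23.03–5.333; Guadalupian 273.01–259.51; Eocene 56–33.9; Terreneuvian 538.8–521; Pliocene 5.333–2.58; Holocene 0.0117–0; Oligocene 33.9–23.03 (Ma).
Larger Ma is earlier, so the oldest is Terreneuvian and the youngest is Holocene; youngest to oldest: Holocene, Pliocene, Miocene, Oligocene, Eocene, Guadalupian, Terreneuvian.
Oldest start 538.8 minus youngest end 0 gives 538.8 Myr overall.
Individual lengths (start − end): Holocene 0.0117; Guadalupian 13.5; Oligocene 10.87; Pliocene 2.753; Miocene 17.697; Eocene 22.1; Terreneuvian 17.8. The largest is Eocene at 22.1 Myr.

Holocene → Pliocene → Miocene → Oligocene → Eocene → Guadalupian → Terreneuvian; total span 538.8 Myr; longest is Eocene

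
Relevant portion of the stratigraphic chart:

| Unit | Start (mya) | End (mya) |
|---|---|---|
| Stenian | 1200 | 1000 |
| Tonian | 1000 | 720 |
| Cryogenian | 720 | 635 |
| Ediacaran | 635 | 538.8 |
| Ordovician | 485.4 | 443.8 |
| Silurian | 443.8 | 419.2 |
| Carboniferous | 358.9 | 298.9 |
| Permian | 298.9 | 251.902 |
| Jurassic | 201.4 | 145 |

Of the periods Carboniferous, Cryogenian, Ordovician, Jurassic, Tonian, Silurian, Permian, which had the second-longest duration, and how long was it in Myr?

Cryogenian, 85 million years

Start − end for each: Carboniferous 358.9 − 298.9 = 60; Cryogenian 720 − 635 = 85; Ordovician 485.4 − 443.8 = 41.6; Jurassic 201.4 − 145 = 56.4; Tonian 1000 − 720 = 280; Silurian 443.8 − 419.2 = 24.6; Permian 298.9 − 251.902 = 46.998.
Ranking these from longest: Tonian > Cryogenian > Carboniferous > Jurassic > Permian > Ordovician > Silurian.
Position 2 in that ranking is Cryogenian, which lasted 85 Myr.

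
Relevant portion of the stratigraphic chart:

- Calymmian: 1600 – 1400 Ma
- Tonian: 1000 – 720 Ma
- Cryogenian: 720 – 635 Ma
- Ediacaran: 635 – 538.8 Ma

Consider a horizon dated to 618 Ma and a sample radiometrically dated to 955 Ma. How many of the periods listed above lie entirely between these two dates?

955 Ma sits inside the Tonian (1000–720) and 618 Ma inside the Ediacaran (635–538.8); neither of those is wholly between the two dates.
The listed periods lying completely between them are Cryogenian — 1 in all.

1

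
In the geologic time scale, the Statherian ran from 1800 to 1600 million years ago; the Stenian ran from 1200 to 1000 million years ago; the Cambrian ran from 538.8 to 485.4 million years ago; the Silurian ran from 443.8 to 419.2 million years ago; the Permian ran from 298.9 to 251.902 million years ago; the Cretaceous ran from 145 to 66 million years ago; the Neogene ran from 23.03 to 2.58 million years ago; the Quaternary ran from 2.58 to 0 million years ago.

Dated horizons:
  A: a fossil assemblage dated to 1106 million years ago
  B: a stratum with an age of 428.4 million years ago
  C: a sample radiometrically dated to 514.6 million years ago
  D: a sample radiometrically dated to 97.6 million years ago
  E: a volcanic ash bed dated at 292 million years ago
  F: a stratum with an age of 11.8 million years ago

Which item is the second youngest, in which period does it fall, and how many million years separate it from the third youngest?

D, in the Cretaceous; 194.4 million years to E

Smaller Ma means younger, so youngest first: F 11.8 < D 97.6 < E 292 < B 428.4 < C 514.6 < A 1106.
Counting 2 along gives D (97.6 Ma); the excerpt puts that inside the Cretaceous, 145–66 Ma.
Next in line is E (292 Ma), and 292 − 97.6 = 194.4 Myr.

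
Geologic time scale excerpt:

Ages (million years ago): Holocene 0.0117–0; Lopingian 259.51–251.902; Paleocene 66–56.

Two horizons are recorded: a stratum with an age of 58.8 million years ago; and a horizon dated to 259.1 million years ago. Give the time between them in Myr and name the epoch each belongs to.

Elapsed time: 259.1 − 58.8 = 200.3 Myr.
58.8 Ma lies within 66–56 Ma: Paleocene.
259.1 Ma lies within 259.51–251.902 Ma: Lopingian.

200.3 million years apart; the first in the Paleocene, the second in the Lopingian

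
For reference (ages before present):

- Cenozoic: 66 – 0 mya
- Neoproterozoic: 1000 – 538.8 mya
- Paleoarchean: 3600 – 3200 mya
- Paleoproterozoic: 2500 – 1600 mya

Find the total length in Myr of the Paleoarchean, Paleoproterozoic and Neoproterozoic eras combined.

Duration is start − end for each: (3600 − 3200) + (2500 − 1600) + (1000 − 538.8).
That is 400 + 900 + 461.2, which totals 1761.2 million years.

1761.2 million years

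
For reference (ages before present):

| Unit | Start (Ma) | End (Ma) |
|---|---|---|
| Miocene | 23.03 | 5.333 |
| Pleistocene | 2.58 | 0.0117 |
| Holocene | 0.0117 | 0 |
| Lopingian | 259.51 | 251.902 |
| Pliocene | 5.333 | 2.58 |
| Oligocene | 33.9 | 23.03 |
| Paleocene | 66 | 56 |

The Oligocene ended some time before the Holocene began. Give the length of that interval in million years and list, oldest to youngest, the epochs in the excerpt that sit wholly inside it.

23.0183 million years; Miocene, Pliocene, Pleistocene

End of Oligocene = 23.03 Ma; start of Holocene = 0.0117 Ma.
Gap = 23.03 − 0.0117 = 23.0183 Myr.
Epochs wholly inside 23.03–0.0117 Ma: Miocene (23.03–5.333), Pliocene (5.333–2.58), Pleistocene (2.58–0.0117).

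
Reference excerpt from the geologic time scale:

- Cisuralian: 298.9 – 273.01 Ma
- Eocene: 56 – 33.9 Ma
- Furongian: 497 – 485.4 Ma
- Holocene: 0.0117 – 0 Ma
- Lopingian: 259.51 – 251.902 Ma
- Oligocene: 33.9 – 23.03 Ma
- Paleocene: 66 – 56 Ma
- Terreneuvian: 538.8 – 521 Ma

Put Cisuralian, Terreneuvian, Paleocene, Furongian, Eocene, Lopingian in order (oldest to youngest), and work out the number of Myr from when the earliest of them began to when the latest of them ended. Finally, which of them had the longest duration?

Terreneuvian, Furongian, Cisuralian, Lopingian, Paleocene, Eocene; total span 504.9 Myr; longest is Cisuralian

From the excerpt: Cisuralian 298.9–273.01; Terreneuvian 538.8–521; Paleocene 66–56; Furongian 497–485.4; Eocene 56–33.9; Lopingian 259.51–251.902 (Ma).
Larger Ma is earlier, so the oldest is Terreneuvian and the youngest is Eocene; oldest to youngest: Terreneuvian, Furongian, Cisuralian, Lopingian, Paleocene, Eocene.
Oldest start 538.8 minus youngest end 33.9 gives 504.9 Myr overall.
Individual lengths (start − end): Eocene 22.1; Furongian 11.6; Terreneuvian 17.8; Cisuralian 25.89; Paleocene 10; Lopingian 7.608. The largest is Cisuralian at 25.89 Myr.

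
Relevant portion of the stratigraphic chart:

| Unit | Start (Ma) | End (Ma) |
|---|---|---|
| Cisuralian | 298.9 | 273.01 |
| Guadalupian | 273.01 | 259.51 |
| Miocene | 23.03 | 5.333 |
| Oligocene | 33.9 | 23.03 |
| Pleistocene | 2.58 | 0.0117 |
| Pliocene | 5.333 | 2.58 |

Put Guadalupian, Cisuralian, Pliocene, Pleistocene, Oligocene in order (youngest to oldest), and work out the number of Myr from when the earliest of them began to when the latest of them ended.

Start ages (Ma): Cisuralian 298.9, Guadalupian 273.01, Oligocene 33.9, Pliocene 5.333, Pleistocene 2.58.
Ordered youngest to oldest: Pleistocene, Pliocene, Oligocene, Guadalupian, Cisuralian.
Span = 298.9 − 0.0117 = 298.8883 Myr.

Pleistocene, Pliocene, Oligocene, Guadalupian, Cisuralian; total span 298.8883 Myr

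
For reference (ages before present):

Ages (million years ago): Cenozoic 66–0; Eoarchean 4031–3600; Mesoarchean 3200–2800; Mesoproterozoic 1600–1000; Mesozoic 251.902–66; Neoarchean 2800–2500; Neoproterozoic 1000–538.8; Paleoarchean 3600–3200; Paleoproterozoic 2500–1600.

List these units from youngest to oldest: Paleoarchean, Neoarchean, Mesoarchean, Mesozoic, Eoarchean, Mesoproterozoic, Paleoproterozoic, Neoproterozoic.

Mesozoic → Neoproterozoic → Mesoproterozoic → Paleoproterozoic → Neoarchean → Mesoarchean → Paleoarchean → Eoarchean

Read off each span (Ma): Paleoarchean 3600–3200; Neoarchean 2800–2500; Mesoarchean 3200–2800; Mesozoic 251.902–66; Eoarchean 4031–3600; Mesoproterozoic 1600–1000; Paleoproterozoic 2500–1600; Neoproterozoic 1000–538.8.
Larger Ma is older, so oldest→youngest is Eoarchean, Paleoarchean, Mesoarchean, Neoarchean, Paleoproterozoic, Mesoproterozoic, Neoproterozoic, Mesozoic; reverse it for youngest→oldest.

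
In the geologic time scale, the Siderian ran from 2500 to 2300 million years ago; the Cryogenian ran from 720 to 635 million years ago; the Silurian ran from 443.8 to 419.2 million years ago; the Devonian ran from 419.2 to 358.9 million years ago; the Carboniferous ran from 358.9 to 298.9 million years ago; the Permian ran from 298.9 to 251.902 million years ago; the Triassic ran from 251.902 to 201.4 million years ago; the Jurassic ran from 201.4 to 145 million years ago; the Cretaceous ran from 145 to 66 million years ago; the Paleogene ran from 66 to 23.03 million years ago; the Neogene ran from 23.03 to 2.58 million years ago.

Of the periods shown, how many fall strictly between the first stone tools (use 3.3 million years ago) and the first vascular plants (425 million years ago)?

The older date is 425 Ma and the younger is 3.3 Ma.
Periods with start < 425 and end > 3.3 Ma: Devonian (419.2–358.9), Carboniferous (358.9–298.9), Permian (298.9–251.902), Triassic (251.902–201.4), Jurassic (201.4–145), Cretaceous (145–66), Paleogene (66–23.03).
That is 7 complete periods.

7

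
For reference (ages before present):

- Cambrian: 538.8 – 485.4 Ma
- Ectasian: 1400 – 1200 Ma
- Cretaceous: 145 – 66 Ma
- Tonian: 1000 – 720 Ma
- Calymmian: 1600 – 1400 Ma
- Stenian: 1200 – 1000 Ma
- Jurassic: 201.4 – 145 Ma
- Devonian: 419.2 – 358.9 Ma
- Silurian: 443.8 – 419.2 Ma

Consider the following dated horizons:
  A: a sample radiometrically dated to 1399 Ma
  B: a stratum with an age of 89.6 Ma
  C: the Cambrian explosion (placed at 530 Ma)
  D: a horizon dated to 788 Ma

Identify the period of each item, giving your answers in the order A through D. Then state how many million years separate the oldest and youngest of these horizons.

A — Ectasian; B — Cretaceous; C — Cambrian; D — Tonian; span 1309.4 million years

A: 1399 Ma lies in 1400–1200 Ma, so Ectasian.
B: 89.6 Ma lies in 145–66 Ma, so Cretaceous.
C: 530 Ma lies in 538.8–485.4 Ma, so Cambrian.
D: 788 Ma lies in 1000–720 Ma, so Tonian.
Oldest = 1399 Ma, youngest = 89.6 Ma → span 1309.4 Myr.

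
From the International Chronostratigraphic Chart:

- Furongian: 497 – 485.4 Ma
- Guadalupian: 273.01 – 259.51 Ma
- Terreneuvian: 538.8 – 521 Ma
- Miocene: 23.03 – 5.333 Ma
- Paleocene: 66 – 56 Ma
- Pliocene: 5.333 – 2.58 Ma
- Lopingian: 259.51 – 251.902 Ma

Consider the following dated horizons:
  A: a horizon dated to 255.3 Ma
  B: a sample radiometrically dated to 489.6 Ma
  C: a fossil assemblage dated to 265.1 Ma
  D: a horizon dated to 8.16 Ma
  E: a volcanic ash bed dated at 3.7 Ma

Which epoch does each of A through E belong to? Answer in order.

A — Lopingian; B — Furongian; C — Guadalupian; D — Miocene; E — Pliocene

Match each age against the start–end ranges in the excerpt: A = 255.3 Ma → Lopingian (259.51–251.902); B = 489.6 Ma → Furongian (497–485.4); C = 265.1 Ma → Guadalupian (273.01–259.51); D = 8.16 Ma → Miocene (23.03–5.333); E = 3.7 Ma → Pliocene (5.333–2.58).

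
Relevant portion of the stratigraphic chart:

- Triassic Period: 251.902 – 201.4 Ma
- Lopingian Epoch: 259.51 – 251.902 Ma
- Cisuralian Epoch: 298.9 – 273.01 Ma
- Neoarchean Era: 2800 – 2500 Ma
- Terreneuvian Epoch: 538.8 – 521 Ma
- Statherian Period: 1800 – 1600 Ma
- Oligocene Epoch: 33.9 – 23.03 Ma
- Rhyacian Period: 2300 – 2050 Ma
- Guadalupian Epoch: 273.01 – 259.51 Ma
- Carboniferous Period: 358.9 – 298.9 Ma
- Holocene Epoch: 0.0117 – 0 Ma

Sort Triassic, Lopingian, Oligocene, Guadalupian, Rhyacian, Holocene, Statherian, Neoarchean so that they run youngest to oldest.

Holocene, Oligocene, Triassic, Lopingian, Guadalupian, Statherian, Rhyacian, Neoarchean

Sorting by start age (ascending Ma, since larger Ma = older): Holocene start 0.0117, Oligocene start 33.9, Triassic start 251.902, Lopingian start 259.51, Guadalupian start 273.01, Statherian start 1800, Rhyacian start 2300, Neoarchean start 2800.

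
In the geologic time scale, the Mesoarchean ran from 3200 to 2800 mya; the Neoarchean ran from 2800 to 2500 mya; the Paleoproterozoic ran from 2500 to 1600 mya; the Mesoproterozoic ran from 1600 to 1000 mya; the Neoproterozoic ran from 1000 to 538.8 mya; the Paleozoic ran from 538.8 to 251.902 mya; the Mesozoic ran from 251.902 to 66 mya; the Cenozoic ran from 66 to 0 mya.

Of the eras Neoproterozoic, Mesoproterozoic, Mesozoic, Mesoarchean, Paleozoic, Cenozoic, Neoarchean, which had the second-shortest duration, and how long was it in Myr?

Mesozoic, 185.902 million years

Durations: Neoproterozoic 461.2; Mesoproterozoic 600; Mesozoic 185.902; Mesoarchean 400; Paleozoic 286.898; Cenozoic 66; Neoarchean 300 Myr.
Sorted shortest-first: Cenozoic (66), Mesozoic (185.902), Paleozoic (286.898), Neoarchean (300), Mesoarchean (400), Neoproterozoic (461.2), Mesoproterozoic (600).
The second shortest is Mesozoic at 185.902 Myr.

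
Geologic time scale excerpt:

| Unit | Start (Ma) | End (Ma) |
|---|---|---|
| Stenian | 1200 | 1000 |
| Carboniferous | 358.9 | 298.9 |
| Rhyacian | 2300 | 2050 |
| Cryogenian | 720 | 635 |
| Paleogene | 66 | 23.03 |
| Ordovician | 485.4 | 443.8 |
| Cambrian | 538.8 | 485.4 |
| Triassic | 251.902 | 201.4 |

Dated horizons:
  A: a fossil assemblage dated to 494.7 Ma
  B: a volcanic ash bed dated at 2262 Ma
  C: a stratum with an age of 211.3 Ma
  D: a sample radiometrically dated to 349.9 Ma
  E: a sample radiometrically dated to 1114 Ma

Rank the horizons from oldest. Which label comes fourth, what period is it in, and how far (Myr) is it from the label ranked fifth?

D, in the Carboniferous; 138.6 million years to C

Larger Ma means older, so oldest first: B 2262 > E 1114 > A 494.7 > D 349.9 > C 211.3.
Counting 4 along gives D (349.9 Ma); the excerpt puts that inside the Carboniferous, 358.9–298.9 Ma.
Next in line is C (211.3 Ma), and 349.9 − 211.3 = 138.6 Myr.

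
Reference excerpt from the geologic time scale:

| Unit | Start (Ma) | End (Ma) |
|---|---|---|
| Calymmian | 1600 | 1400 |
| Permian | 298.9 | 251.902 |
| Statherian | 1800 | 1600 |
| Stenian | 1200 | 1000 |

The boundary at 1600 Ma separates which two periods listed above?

The Statherian ends at 1600 Ma and the Calymmian begins at 1600 Ma, so they share that boundary.

Statherian and Calymmian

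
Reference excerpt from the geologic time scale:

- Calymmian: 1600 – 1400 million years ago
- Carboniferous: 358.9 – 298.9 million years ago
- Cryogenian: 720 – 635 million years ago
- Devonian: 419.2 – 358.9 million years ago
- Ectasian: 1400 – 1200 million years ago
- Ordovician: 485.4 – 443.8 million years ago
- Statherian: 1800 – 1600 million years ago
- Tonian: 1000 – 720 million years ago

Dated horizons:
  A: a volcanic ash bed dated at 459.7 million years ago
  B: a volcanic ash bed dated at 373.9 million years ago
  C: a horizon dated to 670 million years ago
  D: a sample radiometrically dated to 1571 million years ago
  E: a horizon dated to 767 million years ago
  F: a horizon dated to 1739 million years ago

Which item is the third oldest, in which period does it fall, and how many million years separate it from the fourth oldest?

E, in the Tonian; 97 million years to C

Larger Ma means older, so oldest first: F 1739 > D 1571 > E 767 > C 670 > A 459.7 > B 373.9.
Counting 3 along gives E (767 Ma); the excerpt puts that inside the Tonian, 1000–720 Ma.
Next in line is C (670 Ma), and 767 − 670 = 97 Myr.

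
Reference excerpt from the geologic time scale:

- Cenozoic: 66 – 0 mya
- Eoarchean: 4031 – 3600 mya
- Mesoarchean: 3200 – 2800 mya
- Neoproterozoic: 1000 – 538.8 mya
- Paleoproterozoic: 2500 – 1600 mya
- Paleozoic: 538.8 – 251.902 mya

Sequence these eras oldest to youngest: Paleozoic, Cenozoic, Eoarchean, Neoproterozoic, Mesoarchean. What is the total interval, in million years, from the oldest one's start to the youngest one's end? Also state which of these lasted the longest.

Eoarchean → Mesoarchean → Neoproterozoic → Paleozoic → Cenozoic; total span 4031 Myr; longest is Neoproterozoic

From the excerpt: Paleozoic 538.8–251.902; Cenozoic 66–0; Eoarchean 4031–3600; Neoproterozoic 1000–538.8; Mesoarchean 3200–2800 (Ma).
Larger Ma is earlier, so the oldest is Eoarchean and the youngest is Cenozoic; oldest to youngest: Eoarchean, Mesoarchean, Neoproterozoic, Paleozoic, Cenozoic.
Oldest start 4031 minus youngest end 0 gives 4031 Myr overall.
Individual lengths (start − end): Cenozoic 66; Eoarchean 431; Paleozoic 286.898; Mesoarchean 400; Neoproterozoic 461.2. The largest is Neoproterozoic at 461.2 Myr.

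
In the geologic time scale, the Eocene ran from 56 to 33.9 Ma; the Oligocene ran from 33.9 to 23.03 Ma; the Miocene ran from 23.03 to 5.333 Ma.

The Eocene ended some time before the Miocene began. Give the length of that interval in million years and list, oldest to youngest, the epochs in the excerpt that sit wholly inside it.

10.87 million years; Oligocene

End of Eocene = 33.9 Ma; start of Miocene = 23.03 Ma.
Gap = 33.9 − 23.03 = 10.87 Myr.
Epochs wholly inside 33.9–23.03 Ma: Oligocene (33.9–23.03).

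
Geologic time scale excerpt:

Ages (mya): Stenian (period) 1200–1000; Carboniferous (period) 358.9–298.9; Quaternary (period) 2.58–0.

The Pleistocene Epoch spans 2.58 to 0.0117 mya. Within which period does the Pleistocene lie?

The Pleistocene (2.58–0.0117 Ma) lies entirely within 2.58–0 Ma, the Quaternary Period.

Quaternary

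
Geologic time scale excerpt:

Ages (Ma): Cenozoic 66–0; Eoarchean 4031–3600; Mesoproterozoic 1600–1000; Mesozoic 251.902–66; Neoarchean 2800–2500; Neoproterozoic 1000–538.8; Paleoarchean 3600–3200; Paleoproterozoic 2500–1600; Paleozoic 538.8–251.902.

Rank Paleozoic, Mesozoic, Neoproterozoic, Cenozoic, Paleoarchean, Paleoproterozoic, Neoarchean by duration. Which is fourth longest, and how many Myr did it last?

Start − end for each: Paleozoic 538.8 − 251.902 = 286.898; Mesozoic 251.902 − 66 = 185.902; Neoproterozoic 1000 − 538.8 = 461.2; Cenozoic 66 − 0 = 66; Paleoarchean 3600 − 3200 = 400; Paleoproterozoic 2500 − 1600 = 900; Neoarchean 2800 − 2500 = 300.
Ranking these from longest: Paleoproterozoic > Neoproterozoic > Paleoarchean > Neoarchean > Paleozoic > Mesozoic > Cenozoic.
Position 4 in that ranking is Neoarchean, which lasted 300 Myr.

Neoarchean, 300 million years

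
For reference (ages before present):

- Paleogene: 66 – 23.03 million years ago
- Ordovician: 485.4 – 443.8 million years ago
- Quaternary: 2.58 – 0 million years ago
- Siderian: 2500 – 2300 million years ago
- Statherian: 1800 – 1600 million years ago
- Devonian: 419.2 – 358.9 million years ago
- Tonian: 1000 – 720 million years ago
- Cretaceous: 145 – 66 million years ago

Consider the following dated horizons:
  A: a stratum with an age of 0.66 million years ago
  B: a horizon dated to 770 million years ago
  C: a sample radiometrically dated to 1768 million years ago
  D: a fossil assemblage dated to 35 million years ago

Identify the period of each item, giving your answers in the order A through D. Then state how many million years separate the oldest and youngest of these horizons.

A — Quaternary; B — Tonian; C — Statherian; D — Paleogene; span 1767.34 million years

A: 0.66 Ma lies in 2.58–0 Ma, so Quaternary.
B: 770 Ma lies in 1000–720 Ma, so Tonian.
C: 1768 Ma lies in 1800–1600 Ma, so Statherian.
D: 35 Ma lies in 66–23.03 Ma, so Paleogene.
Oldest = 1768 Ma, youngest = 0.66 Ma → span 1767.34 Myr.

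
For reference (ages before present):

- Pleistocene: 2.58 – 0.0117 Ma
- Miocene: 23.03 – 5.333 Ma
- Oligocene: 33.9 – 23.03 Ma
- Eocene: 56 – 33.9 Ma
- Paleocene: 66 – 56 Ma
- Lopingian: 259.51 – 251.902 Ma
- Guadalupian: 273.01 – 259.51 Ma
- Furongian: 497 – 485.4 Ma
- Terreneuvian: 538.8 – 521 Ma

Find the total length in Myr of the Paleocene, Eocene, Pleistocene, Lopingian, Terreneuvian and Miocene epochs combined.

Each duration: Paleocene = 10; Eocene = 22.1; Pleistocene = 2.5683; Lopingian = 7.608; Terreneuvian = 17.8; Miocene = 17.697.
Sum: 10 + 22.1 + 2.5683 + 7.608 + 17.8 + 17.697 = 77.7733 Myr.

77.7733 million years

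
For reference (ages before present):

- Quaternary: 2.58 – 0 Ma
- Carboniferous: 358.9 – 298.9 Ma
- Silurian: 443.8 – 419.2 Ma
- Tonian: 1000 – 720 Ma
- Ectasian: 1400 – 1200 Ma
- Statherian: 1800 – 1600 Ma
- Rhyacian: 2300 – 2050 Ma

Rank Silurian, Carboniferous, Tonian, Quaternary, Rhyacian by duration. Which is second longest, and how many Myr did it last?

Start − end for each: Silurian 443.8 − 419.2 = 24.6; Carboniferous 358.9 − 298.9 = 60; Tonian 1000 − 720 = 280; Quaternary 2.58 − 0 = 2.58; Rhyacian 2300 − 2050 = 250.
Ranking these from longest: Tonian > Rhyacian > Carboniferous > Silurian > Quaternary.
Position 2 in that ranking is Rhyacian, which lasted 250 Myr.

Rhyacian, 250 million years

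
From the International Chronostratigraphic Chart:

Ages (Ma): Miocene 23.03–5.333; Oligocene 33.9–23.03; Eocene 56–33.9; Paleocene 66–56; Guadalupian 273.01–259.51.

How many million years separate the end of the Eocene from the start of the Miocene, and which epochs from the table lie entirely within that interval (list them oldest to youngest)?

10.87 million years; Oligocene

End of Eocene = 33.9 Ma; start of Miocene = 23.03 Ma.
Gap = 33.9 − 23.03 = 10.87 Myr.
Epochs wholly inside 33.9–23.03 Ma: Oligocene (33.9–23.03).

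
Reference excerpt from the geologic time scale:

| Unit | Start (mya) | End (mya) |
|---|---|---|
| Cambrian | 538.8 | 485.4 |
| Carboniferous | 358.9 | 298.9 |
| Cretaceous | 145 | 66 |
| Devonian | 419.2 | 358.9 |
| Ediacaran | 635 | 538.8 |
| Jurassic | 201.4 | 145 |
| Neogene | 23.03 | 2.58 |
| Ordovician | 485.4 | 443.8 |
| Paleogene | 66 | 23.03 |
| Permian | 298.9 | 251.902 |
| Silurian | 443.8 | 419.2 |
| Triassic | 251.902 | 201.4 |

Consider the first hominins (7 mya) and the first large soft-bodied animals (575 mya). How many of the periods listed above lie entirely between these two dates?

10

575 Ma sits inside the Ediacaran (635–538.8) and 7 Ma inside the Neogene (23.03–2.58); neither of those is wholly between the two dates.
The listed periods lying completely between them are Cambrian, Ordovician, Silurian, Devonian, Carboniferous, Permian, Triassic, Jurassic, Cretaceous, Paleogene — 10 in all.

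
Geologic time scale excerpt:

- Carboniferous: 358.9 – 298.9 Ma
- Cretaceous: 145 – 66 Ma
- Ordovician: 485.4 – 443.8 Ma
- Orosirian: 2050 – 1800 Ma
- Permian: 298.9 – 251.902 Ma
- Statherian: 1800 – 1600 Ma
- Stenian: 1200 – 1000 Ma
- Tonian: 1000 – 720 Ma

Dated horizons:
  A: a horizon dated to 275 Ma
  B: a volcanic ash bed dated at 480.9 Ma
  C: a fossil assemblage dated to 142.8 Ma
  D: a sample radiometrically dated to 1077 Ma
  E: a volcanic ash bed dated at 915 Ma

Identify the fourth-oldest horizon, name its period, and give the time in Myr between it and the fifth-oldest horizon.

A, in the Permian; 132.2 million years to C

Sorted oldest-first by Ma: D (1077), E (915), B (480.9), A (275), C (142.8).
The fourth oldest is A at 275 Ma, which lies in 298.9–251.902 Ma: the Permian.
The fifth oldest is C at 142.8 Ma; separation = |275 − 142.8| = 132.2 Myr.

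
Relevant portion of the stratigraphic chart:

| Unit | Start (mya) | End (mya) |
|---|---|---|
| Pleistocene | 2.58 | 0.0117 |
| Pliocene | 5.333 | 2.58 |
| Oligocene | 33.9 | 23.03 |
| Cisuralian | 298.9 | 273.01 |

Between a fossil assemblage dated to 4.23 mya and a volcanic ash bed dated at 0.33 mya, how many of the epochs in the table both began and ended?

0

Checking each listed span, none has both start < 4.23 Ma and end > 0.33 Ma — every epoch straddles one of the two dates or lies outside them — so the count is 0.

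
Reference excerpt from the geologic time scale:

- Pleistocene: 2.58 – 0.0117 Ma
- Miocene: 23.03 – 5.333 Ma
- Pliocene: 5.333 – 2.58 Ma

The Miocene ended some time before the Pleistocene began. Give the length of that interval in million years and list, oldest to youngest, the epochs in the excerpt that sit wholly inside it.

2.753 million years; Pliocene

The Miocene closes at 5.333 Ma and the Pleistocene opens at 2.58 Ma, so the interval is 5.333 − 2.58 = 2.753 Myr.
An epoch fits inside if it starts at or after 5.333 Ma and ends at or before 2.58 Ma; oldest first that gives Pliocene.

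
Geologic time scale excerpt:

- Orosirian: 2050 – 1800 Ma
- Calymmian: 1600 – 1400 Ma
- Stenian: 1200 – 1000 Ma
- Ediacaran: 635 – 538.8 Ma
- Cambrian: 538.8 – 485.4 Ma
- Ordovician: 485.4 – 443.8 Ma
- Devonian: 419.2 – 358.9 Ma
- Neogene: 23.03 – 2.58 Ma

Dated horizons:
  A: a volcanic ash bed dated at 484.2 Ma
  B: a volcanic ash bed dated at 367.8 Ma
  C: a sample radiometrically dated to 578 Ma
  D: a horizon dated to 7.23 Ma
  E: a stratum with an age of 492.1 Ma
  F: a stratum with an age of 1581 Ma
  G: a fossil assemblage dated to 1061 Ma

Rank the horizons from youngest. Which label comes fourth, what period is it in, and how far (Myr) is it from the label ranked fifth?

E, in the Cambrian; 85.9 million years to C

Sorted youngest-first by Ma: D (7.23), B (367.8), A (484.2), E (492.1), C (578), G (1061), F (1581).
The fourth youngest is E at 492.1 Ma, which lies in 538.8–485.4 Ma: the Cambrian.
The fifth youngest is C at 578 Ma; separation = |492.1 − 578| = 85.9 Myr.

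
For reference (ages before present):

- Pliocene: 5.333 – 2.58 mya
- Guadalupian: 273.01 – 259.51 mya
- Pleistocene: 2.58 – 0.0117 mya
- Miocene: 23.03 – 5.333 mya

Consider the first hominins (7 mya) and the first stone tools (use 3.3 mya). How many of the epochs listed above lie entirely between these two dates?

0

Checking each listed span, none has both start < 7 Ma and end > 3.3 Ma — every epoch straddles one of the two dates or lies outside them — so the count is 0.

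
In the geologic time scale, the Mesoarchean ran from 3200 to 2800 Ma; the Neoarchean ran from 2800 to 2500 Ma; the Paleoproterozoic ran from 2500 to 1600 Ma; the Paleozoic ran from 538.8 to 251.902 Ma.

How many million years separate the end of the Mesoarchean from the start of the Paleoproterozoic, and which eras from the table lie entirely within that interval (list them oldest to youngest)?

The Mesoarchean closes at 2800 Ma and the Paleoproterozoic opens at 2500 Ma, so the interval is 2800 − 2500 = 300 Myr.
An era fits inside if it starts at or after 2800 Ma and ends at or before 2500 Ma; oldest first that gives Neoarchean.

300 million years; Neoarchean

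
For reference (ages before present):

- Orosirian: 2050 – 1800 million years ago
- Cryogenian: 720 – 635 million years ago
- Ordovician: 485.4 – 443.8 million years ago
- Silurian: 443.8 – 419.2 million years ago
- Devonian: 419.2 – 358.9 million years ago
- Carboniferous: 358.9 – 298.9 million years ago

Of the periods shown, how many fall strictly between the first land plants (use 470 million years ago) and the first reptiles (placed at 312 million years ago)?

2

The older date is 470 Ma and the younger is 312 Ma.
Periods with start < 470 and end > 312 Ma: Silurian (443.8–419.2), Devonian (419.2–358.9).
That is 2 complete periods.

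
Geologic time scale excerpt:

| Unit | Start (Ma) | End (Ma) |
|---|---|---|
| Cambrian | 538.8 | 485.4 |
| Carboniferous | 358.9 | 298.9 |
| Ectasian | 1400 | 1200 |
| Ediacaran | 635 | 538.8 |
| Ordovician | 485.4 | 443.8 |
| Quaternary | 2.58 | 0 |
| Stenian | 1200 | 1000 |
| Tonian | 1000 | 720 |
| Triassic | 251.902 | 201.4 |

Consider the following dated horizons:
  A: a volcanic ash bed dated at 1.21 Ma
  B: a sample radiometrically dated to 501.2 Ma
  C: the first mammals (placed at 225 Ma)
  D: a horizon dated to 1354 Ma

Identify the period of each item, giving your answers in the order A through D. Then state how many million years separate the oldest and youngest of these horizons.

A — Quaternary; B — Cambrian; C — Triassic; D — Ectasian; span 1352.79 million years

A: 1.21 Ma lies in 2.58–0 Ma, so Quaternary.
B: 501.2 Ma lies in 538.8–485.4 Ma, so Cambrian.
C: 225 Ma lies in 251.902–201.4 Ma, so Triassic.
D: 1354 Ma lies in 1400–1200 Ma, so Ectasian.
Oldest = 1354 Ma, youngest = 1.21 Ma → span 1352.79 Myr.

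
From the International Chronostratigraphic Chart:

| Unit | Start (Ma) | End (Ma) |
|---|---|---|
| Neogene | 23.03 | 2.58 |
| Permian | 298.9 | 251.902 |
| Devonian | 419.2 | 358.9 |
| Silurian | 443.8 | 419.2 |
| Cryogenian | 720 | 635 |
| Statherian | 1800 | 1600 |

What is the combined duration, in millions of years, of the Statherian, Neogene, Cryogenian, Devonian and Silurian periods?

Duration is start − end for each: (1800 − 1600) + (23.03 − 2.58) + (720 − 635) + (419.2 − 358.9) + (443.8 − 419.2).
That is 200 + 20.45 + 85 + 60.3 + 24.6, which totals 390.35 million years.

390.35 million years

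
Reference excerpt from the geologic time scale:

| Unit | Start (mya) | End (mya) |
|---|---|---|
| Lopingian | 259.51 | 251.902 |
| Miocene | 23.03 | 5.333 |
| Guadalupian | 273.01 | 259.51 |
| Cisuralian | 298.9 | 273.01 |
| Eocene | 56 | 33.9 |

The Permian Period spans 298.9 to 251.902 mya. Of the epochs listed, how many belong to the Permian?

3

Epochs inside 298.9–251.902 Ma: Cisuralian, Guadalupian, Lopingian — 3 in total.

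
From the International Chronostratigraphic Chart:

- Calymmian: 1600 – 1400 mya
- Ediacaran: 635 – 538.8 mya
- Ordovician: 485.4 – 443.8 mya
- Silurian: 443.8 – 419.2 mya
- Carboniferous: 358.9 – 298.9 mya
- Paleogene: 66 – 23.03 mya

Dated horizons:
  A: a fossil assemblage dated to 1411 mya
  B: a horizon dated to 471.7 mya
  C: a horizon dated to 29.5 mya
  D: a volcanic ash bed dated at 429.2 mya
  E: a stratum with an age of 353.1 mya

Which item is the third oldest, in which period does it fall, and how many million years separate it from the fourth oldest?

Larger Ma means older, so oldest first: A 1411 > B 471.7 > D 429.2 > E 353.1 > C 29.5.
Counting 3 along gives D (429.2 Ma); the excerpt puts that inside the Silurian, 443.8–419.2 Ma.
Next in line is E (353.1 Ma), and 429.2 − 353.1 = 76.1 Myr.

D, in the Silurian; 76.1 million years to E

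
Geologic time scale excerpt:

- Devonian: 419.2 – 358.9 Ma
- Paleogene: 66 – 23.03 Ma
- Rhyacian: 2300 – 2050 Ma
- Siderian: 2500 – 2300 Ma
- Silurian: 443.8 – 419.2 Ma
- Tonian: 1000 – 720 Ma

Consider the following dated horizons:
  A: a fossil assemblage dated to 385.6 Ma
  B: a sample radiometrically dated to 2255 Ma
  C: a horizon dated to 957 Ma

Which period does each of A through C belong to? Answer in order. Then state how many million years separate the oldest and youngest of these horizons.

A: 385.6 Ma lies in 419.2–358.9 Ma, so Devonian.
B: 2255 Ma lies in 2300–2050 Ma, so Rhyacian.
C: 957 Ma lies in 1000–720 Ma, so Tonian.
Oldest = 2255 Ma, youngest = 385.6 Ma → span 1869.4 Myr.

A — Devonian; B — Rhyacian; C — Tonian; span 1869.4 million years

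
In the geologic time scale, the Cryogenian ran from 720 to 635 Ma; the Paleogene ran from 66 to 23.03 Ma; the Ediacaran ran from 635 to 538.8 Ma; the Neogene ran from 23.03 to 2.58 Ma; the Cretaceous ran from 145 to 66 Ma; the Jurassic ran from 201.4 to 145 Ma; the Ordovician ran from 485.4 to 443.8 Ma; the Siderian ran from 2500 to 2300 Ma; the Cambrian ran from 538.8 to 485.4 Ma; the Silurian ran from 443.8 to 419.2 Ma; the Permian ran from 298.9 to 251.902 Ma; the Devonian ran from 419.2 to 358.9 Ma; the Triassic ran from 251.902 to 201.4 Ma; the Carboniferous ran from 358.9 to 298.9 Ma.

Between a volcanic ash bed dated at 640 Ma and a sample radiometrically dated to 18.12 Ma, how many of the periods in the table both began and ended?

The older date is 640 Ma and the younger is 18.12 Ma.
Periods with start < 640 and end > 18.12 Ma: Ediacaran (635–538.8), Cambrian (538.8–485.4), Ordovician (485.4–443.8), Silurian (443.8–419.2), Devonian (419.2–358.9), Carboniferous (358.9–298.9), Permian (298.9–251.902), Triassic (251.902–201.4), Jurassic (201.4–145), Cretaceous (145–66), Paleogene (66–23.03).
That is 11 complete periods.

11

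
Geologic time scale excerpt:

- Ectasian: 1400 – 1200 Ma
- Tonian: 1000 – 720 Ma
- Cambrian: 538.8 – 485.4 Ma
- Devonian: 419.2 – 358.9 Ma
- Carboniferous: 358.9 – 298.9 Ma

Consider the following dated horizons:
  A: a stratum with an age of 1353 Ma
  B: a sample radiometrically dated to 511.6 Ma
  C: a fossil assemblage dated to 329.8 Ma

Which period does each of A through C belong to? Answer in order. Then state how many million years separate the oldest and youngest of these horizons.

A — Ectasian; B — Cambrian; C — Carboniferous; span 1023.2 million years

Match each age against the start–end ranges in the excerpt: A = 1353 Ma → Ectasian (1400–1200); B = 511.6 Ma → Cambrian (538.8–485.4); C = 329.8 Ma → Carboniferous (358.9–298.9).
The largest age is 1353 Ma and the smallest is 329.8 Ma; their difference is 1023.2 Myr.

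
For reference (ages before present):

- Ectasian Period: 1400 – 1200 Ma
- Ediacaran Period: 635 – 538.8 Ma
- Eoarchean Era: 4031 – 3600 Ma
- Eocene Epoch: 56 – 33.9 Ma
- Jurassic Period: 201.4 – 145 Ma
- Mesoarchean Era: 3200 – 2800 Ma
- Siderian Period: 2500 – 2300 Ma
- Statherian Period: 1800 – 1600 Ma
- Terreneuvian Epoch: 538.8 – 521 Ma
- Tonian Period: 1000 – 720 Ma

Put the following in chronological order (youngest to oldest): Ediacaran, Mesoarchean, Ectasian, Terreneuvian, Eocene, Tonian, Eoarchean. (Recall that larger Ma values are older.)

The oldest of these is Eoarchean (starts 4031 Ma) and the youngest is Eocene (ends 33.9 Ma).
In between, by decreasing start age: Mesoarchean (3200), Ectasian (1400), Tonian (1000), Ediacaran (635), Terreneuvian (538.8).
Listing youngest first means reversing that sequence.

Eocene, Terreneuvian, Ediacaran, Tonian, Ectasian, Mesoarchean, Eoarchean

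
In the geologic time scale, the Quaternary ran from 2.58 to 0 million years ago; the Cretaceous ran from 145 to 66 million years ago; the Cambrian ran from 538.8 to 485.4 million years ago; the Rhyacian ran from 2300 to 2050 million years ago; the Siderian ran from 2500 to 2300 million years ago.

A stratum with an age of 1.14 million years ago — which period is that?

Quaternary

1.14 Ma lies between 2.58 and 0 Ma, so it falls in the Quaternary.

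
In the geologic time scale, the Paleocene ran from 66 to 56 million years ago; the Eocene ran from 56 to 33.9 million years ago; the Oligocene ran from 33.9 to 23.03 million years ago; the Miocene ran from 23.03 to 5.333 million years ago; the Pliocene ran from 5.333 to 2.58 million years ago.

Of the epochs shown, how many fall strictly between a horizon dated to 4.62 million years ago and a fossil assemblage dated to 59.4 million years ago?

59.4 Ma sits inside the Paleocene (66–56) and 4.62 Ma inside the Pliocene (5.333–2.58); neither of those is wholly between the two dates.
The listed epochs lying completely between them are Eocene, Oligocene, Miocene — 3 in all.

3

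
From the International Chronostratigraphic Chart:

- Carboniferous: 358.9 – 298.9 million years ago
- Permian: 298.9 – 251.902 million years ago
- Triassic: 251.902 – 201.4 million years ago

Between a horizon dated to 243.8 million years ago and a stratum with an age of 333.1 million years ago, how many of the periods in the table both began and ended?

1

333.1 Ma sits inside the Carboniferous (358.9–298.9) and 243.8 Ma inside the Triassic (251.902–201.4); neither of those is wholly between the two dates.
The listed periods lying completely between them are Permian — 1 in all.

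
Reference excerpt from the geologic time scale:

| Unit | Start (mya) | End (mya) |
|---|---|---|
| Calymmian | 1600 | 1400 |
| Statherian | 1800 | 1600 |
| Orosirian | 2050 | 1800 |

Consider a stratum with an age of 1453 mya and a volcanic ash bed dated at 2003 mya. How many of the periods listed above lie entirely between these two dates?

2003 Ma sits inside the Orosirian (2050–1800) and 1453 Ma inside the Calymmian (1600–1400); neither of those is wholly between the two dates.
The listed periods lying completely between them are Statherian — 1 in all.

1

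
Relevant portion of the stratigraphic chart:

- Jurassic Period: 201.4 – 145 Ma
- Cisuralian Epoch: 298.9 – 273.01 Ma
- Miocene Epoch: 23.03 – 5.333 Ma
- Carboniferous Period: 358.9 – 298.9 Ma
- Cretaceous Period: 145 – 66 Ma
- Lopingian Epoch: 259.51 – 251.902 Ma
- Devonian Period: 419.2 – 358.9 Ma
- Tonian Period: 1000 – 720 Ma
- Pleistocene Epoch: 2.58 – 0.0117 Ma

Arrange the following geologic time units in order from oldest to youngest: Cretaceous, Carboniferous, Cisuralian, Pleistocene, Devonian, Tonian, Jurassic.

Sorting by start age (descending Ma, since larger Ma = older): Tonian start 1000, Devonian start 419.2, Carboniferous start 358.9, Cisuralian start 298.9, Jurassic start 201.4, Cretaceous start 145, Pleistocene start 2.58.

Tonian → Devonian → Carboniferous → Cisuralian → Jurassic → Cretaceous → Pleistocene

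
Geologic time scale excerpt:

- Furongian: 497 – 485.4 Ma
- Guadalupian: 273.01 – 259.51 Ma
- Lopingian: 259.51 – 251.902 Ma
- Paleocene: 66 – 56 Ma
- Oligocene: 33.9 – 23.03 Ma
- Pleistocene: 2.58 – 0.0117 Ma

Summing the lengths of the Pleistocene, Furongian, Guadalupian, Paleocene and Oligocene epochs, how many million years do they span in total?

Each duration: Pleistocene = 2.5683; Furongian = 11.6; Guadalupian = 13.5; Paleocene = 10; Oligocene = 10.87.
Sum: 2.5683 + 11.6 + 13.5 + 10 + 10.87 = 48.5383 Myr.

48.5383 million years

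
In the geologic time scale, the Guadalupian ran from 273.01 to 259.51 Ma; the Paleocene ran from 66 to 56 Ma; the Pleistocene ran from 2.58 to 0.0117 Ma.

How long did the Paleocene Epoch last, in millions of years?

66 − 56 = 10 million years.

10 million years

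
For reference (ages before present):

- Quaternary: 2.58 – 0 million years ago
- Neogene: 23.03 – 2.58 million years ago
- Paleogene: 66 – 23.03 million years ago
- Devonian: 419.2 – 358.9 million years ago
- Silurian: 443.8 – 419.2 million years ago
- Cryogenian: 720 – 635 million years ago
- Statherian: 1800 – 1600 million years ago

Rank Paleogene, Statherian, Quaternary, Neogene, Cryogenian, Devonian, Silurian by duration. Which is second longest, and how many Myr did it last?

Start − end for each: Paleogene 66 − 23.03 = 42.97; Statherian 1800 − 1600 = 200; Quaternary 2.58 − 0 = 2.58; Neogene 23.03 − 2.58 = 20.45; Cryogenian 720 − 635 = 85; Devonian 419.2 − 358.9 = 60.3; Silurian 443.8 − 419.2 = 24.6.
Ranking these from longest: Statherian > Cryogenian > Devonian > Paleogene > Silurian > Neogene > Quaternary.
Position 2 in that ranking is Cryogenian, which lasted 85 Myr.

Cryogenian, 85 million years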